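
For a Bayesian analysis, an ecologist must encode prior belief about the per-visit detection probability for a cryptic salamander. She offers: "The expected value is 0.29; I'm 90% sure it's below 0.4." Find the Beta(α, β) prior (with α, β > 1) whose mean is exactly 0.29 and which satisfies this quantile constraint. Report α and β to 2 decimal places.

With mean 0.29 fixed, write α = 0.29s, β = 0.71s where s = α+β.
Need P(θ < 0.4) = 0.9 under Beta(0.29s, 0.71s). Normal approximation: (q−m)/√(m(1−m)/s) ≈ z_{0.9} = 1.28, so s ≈ 0.29·0.71·(1.28)²/(0.4−0.29)² = 27.9.
At s = 27.9: P(θ<0.4) ≈ 0.896. Adjusting to match 0.9 gives s ≈ 29.07.
So α = 0.29·29.07 ≈ 8.43, β = 0.71·29.07 ≈ 20.64.

α ≈ 8.43, β ≈ 20.64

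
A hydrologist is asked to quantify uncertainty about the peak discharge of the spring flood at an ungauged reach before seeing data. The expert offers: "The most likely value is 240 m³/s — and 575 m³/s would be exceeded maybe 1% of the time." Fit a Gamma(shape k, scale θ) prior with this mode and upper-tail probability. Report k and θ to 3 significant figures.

k ≈ 7.2, θ ≈ 38.7

Gamma(k,θ) with k>1 has mode (k−1)θ, so θ = 240/(k−1).
Need P(X < 575) = 0.99 with θ tied to k this way. Start at k = 2, θ = 240: P(X<575) ≈ 0.691.
Too low — raise k to concentrate. Iterating converges to k ≈ 7.2.
Then θ = 240/(7.2−1) ≈ 38.7.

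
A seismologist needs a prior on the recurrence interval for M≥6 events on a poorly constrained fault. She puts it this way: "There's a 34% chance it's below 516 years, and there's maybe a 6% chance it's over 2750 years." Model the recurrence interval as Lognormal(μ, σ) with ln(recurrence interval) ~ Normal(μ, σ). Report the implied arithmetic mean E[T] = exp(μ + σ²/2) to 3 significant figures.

E[T] ≈ 1050 years

If T ~ Lognormal(μ,σ) then ln T ~ Normal(μ,σ), so the p-quantile of ln T is μ + z_p·σ.
ln(516) = 6.246 and ln(2750) = 7.919; z_{0.34} = -0.4125, z_{0.94} = 1.555.
σ = (7.919 − 6.246)/(1.555 − (-0.4125)) = 0.851.
μ = 6.246 − (-0.4125)·0.851 = 6.597.
E[T] = exp(μ + σ²/2) = exp(6.597 + 0.3617) = 1050 years.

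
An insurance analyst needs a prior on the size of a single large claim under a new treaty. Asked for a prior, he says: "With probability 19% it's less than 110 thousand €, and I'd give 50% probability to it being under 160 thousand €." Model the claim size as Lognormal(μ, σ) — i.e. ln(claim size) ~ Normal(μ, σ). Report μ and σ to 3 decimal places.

If T ~ Lognormal(μ,σ) then ln T ~ Normal(μ,σ), so the p-quantile of ln T is μ + z_p·σ.
ln(110) = 4.7 and ln(160) = 5.075; z_{0.19} = -0.8779, z_{0.5} = 0.
σ = (5.075 − 4.7)/(0 − (-0.8779)) = 0.427.
μ = 4.7 − (-0.8779)·0.427 = 5.075.

μ ≈ 5.075, σ ≈ 0.427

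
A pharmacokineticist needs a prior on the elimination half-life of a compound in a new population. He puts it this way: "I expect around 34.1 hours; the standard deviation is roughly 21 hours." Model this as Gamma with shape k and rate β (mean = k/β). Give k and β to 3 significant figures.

k ≈ 2.64, β ≈ 0.0773

For Gamma(k, rate β): mean = k/β, variance = k/β², so CV = 1/√k.
CV = SD/mean = 21/34.1 = 0.6158, hence k = 1/CV² = 2.64.
Then β = k/mean = 2.64/34.1 = 0.0773.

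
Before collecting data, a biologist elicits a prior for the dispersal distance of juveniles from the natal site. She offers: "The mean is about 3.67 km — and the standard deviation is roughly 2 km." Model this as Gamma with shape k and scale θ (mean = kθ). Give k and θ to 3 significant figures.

For Gamma(k, scale θ): mean = kθ, variance = kθ², so CV = 1/√k.
CV = SD/mean = 2/3.67 = 0.545, hence k = 1/CV² = 3.37.
Then θ = mean/k = 3.67/3.37 = 1.09.

k ≈ 3.37, θ ≈ 1.09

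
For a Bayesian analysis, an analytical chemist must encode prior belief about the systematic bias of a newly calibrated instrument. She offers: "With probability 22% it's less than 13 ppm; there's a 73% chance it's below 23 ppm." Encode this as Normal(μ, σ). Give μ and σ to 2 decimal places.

The p-quantile of Normal(μ,σ) is μ + z_p·σ, with z_{0.22} = -0.7722 and z_{0.73} = 0.6128.
Eliminate σ: μ = (z₂·x₁ − z₁·x₂)/(z₂ − z₁) = (0.6128·13 − (-0.7722)·23)/1.385 = 18.58.
Then σ = (x₂ − x₁)/(z₂ − z₁) = (23 − 13)/1.385 = 7.22.

μ = 18.58, σ = 7.22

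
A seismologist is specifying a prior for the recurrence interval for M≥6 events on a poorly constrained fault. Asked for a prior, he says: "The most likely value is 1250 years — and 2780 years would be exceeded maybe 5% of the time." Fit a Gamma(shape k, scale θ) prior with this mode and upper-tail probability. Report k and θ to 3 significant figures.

Gamma(k,θ) with k>1 has mode (k−1)θ, so θ = 1250/(k−1).
Need P(X < 2780) = 0.95 with θ tied to k this way. Start at k = 2, θ = 1250: P(X<2780) ≈ 0.651.
Too low — raise k to concentrate. Iterating converges to k ≈ 5.3.
Then θ = 1250/(5.3−1) ≈ 291.

k ≈ 5.3, θ ≈ 291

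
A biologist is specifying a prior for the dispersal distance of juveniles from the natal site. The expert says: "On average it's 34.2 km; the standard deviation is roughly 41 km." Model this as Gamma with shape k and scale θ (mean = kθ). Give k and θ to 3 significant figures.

k ≈ 0.696, θ ≈ 49.2

For Gamma(k, scale θ): mean = kθ, variance = kθ², so CV = 1/√k.
CV = SD/mean = 41/34.2 = 1.199, hence k = 1/CV² = 0.696.
Then θ = mean/k = 34.2/0.696 = 49.2.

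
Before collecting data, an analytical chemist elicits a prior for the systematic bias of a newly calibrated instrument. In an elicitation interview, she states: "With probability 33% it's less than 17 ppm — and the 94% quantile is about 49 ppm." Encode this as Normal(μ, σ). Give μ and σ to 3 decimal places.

μ = 24.057, σ = 16.043

For Normal(μ,σ), the p-quantile is μ + z_p·σ. Here z_{0.33} = -0.4399, z_{0.94} = 1.555.
So 17 = μ − 0.4399σ and 49 = μ + 1.555σ.
Subtracting: σ = (49 − 17)/(1.555 − (-0.4399)) = 16.043.
Then μ = 17 − (-0.4399)·16.043 = 24.057.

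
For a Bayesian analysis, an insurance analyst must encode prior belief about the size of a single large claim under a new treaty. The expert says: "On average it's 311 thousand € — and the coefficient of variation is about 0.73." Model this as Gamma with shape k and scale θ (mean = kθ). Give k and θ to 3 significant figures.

k ≈ 1.88, θ ≈ 166

For Gamma(k, scale θ): mean = kθ, variance = kθ², so CV = 1/√k.
CV = 0.73, hence k = 1/CV² = 1.88.
Then θ = mean/k = 311/1.88 = 166.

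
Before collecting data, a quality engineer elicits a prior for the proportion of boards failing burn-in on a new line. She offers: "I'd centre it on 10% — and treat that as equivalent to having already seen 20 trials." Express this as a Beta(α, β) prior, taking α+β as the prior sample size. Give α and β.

Under the effective-sample-size interpretation, Beta(α, β) has prior mean α/(α+β) and prior sample size α+β.
So α+β = 20 and α/(α+β) = 0.1, giving α = 0.1·20 = 2 and β = 20 − 2 = 18.

α = 2, β = 18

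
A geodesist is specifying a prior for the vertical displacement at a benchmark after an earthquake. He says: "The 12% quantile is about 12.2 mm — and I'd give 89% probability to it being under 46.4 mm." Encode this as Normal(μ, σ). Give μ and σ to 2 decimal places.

μ = 28.93, σ = 14.24

For Normal(μ,σ), the p-quantile is μ + z_p·σ. Here z_{0.12} = -1.175, z_{0.89} = 1.227.
So 12.2 = μ − 1.175σ and 46.4 = μ + 1.227σ.
Subtracting: σ = (46.4 − 12.2)/(1.227 − (-1.175)) = 14.24.
Then μ = 12.2 − (-1.175)·14.24 = 28.93.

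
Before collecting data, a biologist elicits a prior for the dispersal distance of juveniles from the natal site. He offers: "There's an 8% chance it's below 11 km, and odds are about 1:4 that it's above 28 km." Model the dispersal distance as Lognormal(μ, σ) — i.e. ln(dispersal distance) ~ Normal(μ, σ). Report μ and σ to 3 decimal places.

μ ≈ 2.982, σ ≈ 0.416

If T ~ Lognormal(μ,σ) then ln T ~ Normal(μ,σ), so the p-quantile of ln T is μ + z_p·σ.
ln(11) = 2.398 and ln(28) = 3.332; z_{0.08} = -1.405, z_{0.8} = 0.8416.
σ = (3.332 − 2.398)/(0.8416 − (-1.405)) = 0.416.
μ = 2.398 − (-1.405)·0.416 = 2.982.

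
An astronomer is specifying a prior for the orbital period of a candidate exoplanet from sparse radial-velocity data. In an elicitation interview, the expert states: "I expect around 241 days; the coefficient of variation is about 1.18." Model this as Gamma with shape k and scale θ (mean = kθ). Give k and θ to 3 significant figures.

k ≈ 0.718, θ ≈ 336

For Gamma(k, scale θ): mean = kθ, variance = kθ², so CV = 1/√k.
CV = 1.18, hence k = 1/CV² = 0.718.
Then θ = mean/k = 241/0.718 = 336.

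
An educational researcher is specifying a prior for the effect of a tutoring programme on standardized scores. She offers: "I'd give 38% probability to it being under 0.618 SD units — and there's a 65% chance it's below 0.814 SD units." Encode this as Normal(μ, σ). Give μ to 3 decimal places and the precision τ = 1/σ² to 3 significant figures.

μ = 0.705, τ = 12.4

For Normal(μ,σ), the p-quantile is μ + z_p·σ. Here z_{0.38} = -0.3055, z_{0.65} = 0.3853.
So 0.618 = μ − 0.3055σ and 0.814 = μ + 0.3853σ.
Subtracting: σ = (0.814 − 0.618)/(0.3853 − (-0.3055)) = 0.284.
Then μ = 0.618 − (-0.3055)·0.284 = 0.705.
Precision τ = 1/σ² = 1/0.2837² = 12.4.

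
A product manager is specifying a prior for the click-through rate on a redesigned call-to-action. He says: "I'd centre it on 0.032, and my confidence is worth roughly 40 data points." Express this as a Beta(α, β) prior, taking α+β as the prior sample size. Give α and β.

α = 1.28, β = 38.72

Under the effective-sample-size interpretation, Beta(α, β) has prior mean α/(α+β) and prior sample size α+β.
So α+β = 40 and α/(α+β) = 0.032, giving α = 0.032·40 = 1.28 and β = 40 − 1.28 = 38.72.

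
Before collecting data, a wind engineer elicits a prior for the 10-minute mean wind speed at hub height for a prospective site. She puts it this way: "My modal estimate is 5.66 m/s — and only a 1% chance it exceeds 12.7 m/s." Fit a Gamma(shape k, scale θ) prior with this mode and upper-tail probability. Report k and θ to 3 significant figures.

Gamma(k,θ) with k>1 has mode (k−1)θ, so θ = 5.66/(k−1).
Need P(X < 12.7) = 0.99 with θ tied to k this way. Start at k = 2, θ = 5.66: P(X<12.7) ≈ 0.656.
Too low — raise k to concentrate. Iterating converges to k ≈ 8.35.
Then θ = 5.66/(8.35−1) ≈ 0.77.

k ≈ 8.35, θ ≈ 0.77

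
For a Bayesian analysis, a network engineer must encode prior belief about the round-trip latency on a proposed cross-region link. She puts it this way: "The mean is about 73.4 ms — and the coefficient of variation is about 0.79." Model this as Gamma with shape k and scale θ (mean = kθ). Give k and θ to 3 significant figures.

k ≈ 1.6, θ ≈ 45.8

For Gamma(k, scale θ): mean = kθ, variance = kθ², so CV = 1/√k.
CV = 0.79, hence k = 1/CV² = 1.6.
Then θ = mean/k = 73.4/1.6 = 45.8.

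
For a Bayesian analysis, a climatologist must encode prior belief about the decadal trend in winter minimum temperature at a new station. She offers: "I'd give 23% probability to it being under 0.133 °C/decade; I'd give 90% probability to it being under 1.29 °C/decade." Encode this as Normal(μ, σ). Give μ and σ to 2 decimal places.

For Normal(μ,σ), the p-quantile is μ + z_p·σ. Here z_{0.23} = -0.7388, z_{0.9} = 1.282.
So 0.133 = μ − 0.7388σ and 1.29 = μ + 1.282σ.
Subtracting: σ = (1.29 − 0.133)/(1.282 − (-0.7388)) = 0.57.
Then μ = 0.133 − (-0.7388)·0.57 = 0.56.

μ = 0.56, σ = 0.57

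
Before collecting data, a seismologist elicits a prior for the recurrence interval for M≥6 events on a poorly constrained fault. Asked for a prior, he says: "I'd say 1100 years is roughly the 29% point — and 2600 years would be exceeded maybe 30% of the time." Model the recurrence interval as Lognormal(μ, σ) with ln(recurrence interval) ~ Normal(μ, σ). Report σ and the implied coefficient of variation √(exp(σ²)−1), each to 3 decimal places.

If T ~ Lognormal(μ,σ) then ln T ~ Normal(μ,σ), so the p-quantile of ln T is μ + z_p·σ.
ln(1100) = 7.003 and ln(2600) = 7.863; z_{0.29} = -0.5534, z_{0.7} = 0.5244.
σ = (7.863 − 7.003)/(0.5244 − (-0.5534)) = 0.798.
μ = 7.003 − (-0.5534)·0.798 = 7.445.
CV = √(exp(σ²)−1) = √(exp(0.6370)−1) = 0.944.

σ ≈ 0.798, CV ≈ 0.944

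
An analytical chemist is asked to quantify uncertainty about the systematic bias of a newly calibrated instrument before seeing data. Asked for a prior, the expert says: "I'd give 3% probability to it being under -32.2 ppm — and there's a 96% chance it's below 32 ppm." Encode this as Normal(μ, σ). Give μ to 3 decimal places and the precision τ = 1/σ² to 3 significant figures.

For Normal(μ,σ), the p-quantile is μ + z_p·σ. Here z_{0.03} = -1.881, z_{0.96} = 1.751.
So -32.2 = μ − 1.881σ and 32 = μ + 1.751σ.
Subtracting: σ = (32 − -32.2)/(1.751 − (-1.881)) = 17.679.
Then μ = -32.2 − (-1.881)·17.679 = 1.050.
Precision τ = 1/σ² = 1/17.68² = 0.0032.

μ = 1.050, τ = 0.0032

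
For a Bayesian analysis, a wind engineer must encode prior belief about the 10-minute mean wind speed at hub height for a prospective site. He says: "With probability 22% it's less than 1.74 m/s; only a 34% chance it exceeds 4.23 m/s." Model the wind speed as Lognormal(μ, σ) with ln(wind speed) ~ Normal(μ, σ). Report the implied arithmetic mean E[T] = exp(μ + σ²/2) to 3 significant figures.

If T ~ Lognormal(μ,σ) then ln T ~ Normal(μ,σ), so the p-quantile of ln T is μ + z_p·σ.
ln(1.74) = 0.5539 and ln(4.23) = 1.442; z_{0.22} = -0.7722, z_{0.66} = 0.4125.
σ = (1.442 − 0.5539)/(0.4125 − (-0.7722)) = 0.750.
μ = 0.5539 − (-0.7722)·0.750 = 1.133.
E[T] = exp(μ + σ²/2) = exp(1.133 + 0.2811) = 4.11 m/s.

E[T] ≈ 4.11 m/s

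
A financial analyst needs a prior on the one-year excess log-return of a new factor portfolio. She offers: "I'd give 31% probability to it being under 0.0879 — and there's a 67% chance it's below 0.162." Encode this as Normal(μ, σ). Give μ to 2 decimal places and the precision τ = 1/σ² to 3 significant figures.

μ = 0.13, τ = 159

For Normal(μ,σ), the p-quantile is μ + z_p·σ. Here z_{0.31} = -0.4959, z_{0.67} = 0.4399.
So 0.0879 = μ − 0.4959σ and 0.162 = μ + 0.4399σ.
Subtracting: σ = (0.162 − 0.0879)/(0.4399 − (-0.4959)) = 0.08.
Then μ = 0.0879 − (-0.4959)·0.08 = 0.13.
Precision τ = 1/σ² = 1/0.07919² = 159.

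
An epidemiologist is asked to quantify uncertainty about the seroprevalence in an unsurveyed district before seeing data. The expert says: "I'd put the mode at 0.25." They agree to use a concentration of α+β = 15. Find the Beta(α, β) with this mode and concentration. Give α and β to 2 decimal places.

α = 4.25, β = 10.75

For α,β > 1 the Beta mode is (α−1)/(α+β−2). With α+β = 15, the mode is (α−1)/13.
Set (α−1)/13 = 0.25 → α = 1 + 0.25·13 = 4.25.
β = 15 − α = 10.75.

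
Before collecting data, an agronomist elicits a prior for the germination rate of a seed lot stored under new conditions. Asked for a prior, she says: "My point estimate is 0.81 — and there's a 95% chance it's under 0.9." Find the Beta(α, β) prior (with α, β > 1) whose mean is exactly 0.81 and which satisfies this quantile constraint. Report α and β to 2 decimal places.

With mean 0.81 fixed, write α = 0.81s, β = 0.19s where s = α+β.
Need P(θ < 0.9) = 0.95 under Beta(0.81s, 0.19s). Normal approximation: (q−m)/√(m(1−m)/s) ≈ z_{0.95} = 1.64, so s ≈ 0.81·0.19·(1.64)²/(0.9−0.81)² = 51.4.
At s = 51.4: P(θ<0.9) ≈ 0.968. Adjusting to match 0.95 gives s ≈ 41.35.
So α = 0.81·41.35 ≈ 33.49, β = 0.19·41.35 ≈ 7.86.

α ≈ 33.49, β ≈ 7.86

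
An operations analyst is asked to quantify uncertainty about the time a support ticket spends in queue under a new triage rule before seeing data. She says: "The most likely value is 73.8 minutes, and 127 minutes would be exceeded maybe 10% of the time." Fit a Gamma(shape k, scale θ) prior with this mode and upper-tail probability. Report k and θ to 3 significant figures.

Gamma(k,θ) with k>1 has mode (k−1)θ, so θ = 73.8/(k−1).
Need P(X < 127) = 0.9 with θ tied to k this way. Start at k = 2, θ = 73.8: P(X<127) ≈ 0.513.
Too low — raise k to concentrate. Iterating converges to k ≈ 7.43.
Then θ = 73.8/(7.43−1) ≈ 11.5.

k ≈ 7.43, θ ≈ 11.5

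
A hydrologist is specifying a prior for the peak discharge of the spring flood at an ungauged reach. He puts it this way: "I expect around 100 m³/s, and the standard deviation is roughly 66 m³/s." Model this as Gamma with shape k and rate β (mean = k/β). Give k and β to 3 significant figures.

For Gamma(k, rate β): mean = k/β, variance = k/β², so CV = 1/√k.
CV = SD/mean = 66/100 = 0.66, hence k = 1/CV² = 2.3.
Then β = k/mean = 2.3/100 = 0.023.

k ≈ 2.3, β ≈ 0.023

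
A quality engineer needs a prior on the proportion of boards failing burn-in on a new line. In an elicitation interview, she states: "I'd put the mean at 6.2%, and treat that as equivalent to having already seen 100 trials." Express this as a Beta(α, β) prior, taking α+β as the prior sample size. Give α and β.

α = 6.2, β = 93.8

Under the effective-sample-size interpretation, Beta(α, β) has prior mean α/(α+β) and prior sample size α+β.
So α+β = 100 and α/(α+β) = 0.062, giving α = 0.062·100 = 6.2 and β = 100 − 6.2 = 93.8.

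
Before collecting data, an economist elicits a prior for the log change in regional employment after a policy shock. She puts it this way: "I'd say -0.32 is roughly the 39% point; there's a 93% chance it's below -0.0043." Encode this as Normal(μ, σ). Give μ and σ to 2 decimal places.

μ = -0.27, σ = 0.18

For Normal(μ,σ), the p-quantile is μ + z_p·σ. Here z_{0.39} = -0.2793, z_{0.93} = 1.476.
So -0.32 = μ − 0.2793σ and -0.0043 = μ + 1.476σ.
Subtracting: σ = (-0.0043 − -0.32)/(1.476 − (-0.2793)) = 0.18.
Then μ = -0.32 − (-0.2793)·0.18 = -0.27.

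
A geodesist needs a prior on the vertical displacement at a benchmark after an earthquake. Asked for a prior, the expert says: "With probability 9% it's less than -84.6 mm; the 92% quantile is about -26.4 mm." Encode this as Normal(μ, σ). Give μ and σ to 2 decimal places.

For Normal(μ,σ), the p-quantile is μ + z_p·σ. Here z_{0.09} = -1.341, z_{0.92} = 1.405.
So -84.6 = μ − 1.341σ and -26.4 = μ + 1.405σ.
Subtracting: σ = (-26.4 − -84.6)/(1.405 − (-1.341)) = 21.20.
Then μ = -84.6 − (-1.341)·21.20 = -56.18.

μ = -56.18, σ = 21.20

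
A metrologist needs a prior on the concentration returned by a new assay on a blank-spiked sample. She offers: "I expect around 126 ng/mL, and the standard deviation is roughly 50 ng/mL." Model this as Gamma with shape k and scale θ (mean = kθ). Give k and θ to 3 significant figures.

For Gamma(k, scale θ): mean = kθ, variance = kθ², so CV = 1/√k.
CV = SD/mean = 50/126 = 0.3968, hence k = 1/CV² = 6.35.
Then θ = mean/k = 126/6.35 = 19.8.

k ≈ 6.35, θ ≈ 19.8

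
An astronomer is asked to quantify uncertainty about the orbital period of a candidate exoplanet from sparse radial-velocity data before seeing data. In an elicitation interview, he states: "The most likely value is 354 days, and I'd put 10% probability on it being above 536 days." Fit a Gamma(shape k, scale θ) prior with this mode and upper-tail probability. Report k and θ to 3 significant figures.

Gamma(k,θ) with k>1 has mode (k−1)θ, so θ = 354/(k−1).
Need P(X < 536) = 0.9 with θ tied to k this way. Start at k = 2, θ = 354: P(X<536) ≈ 0.447.
Too low — raise k to concentrate. Iterating converges to k ≈ 11.8.
Then θ = 354/(11.8−1) ≈ 32.7.

k ≈ 11.8, θ ≈ 32.7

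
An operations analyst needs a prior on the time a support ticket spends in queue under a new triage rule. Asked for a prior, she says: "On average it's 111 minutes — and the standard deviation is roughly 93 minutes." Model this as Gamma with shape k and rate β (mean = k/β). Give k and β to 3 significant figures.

k ≈ 1.42, β ≈ 0.0128

For Gamma(k, rate β): mean = k/β, variance = k/β², so CV = 1/√k.
CV = SD/mean = 93/111 = 0.8378, hence k = 1/CV² = 1.42.
Then β = k/mean = 1.42/111 = 0.0128.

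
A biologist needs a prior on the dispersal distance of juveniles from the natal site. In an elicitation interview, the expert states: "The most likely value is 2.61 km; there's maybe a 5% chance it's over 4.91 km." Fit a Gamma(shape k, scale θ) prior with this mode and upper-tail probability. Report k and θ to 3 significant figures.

Gamma(k,θ) with k>1 has mode (k−1)θ, so θ = 2.61/(k−1).
Need P(X < 4.91) = 0.95 with θ tied to k this way. Start at k = 2, θ = 2.61: P(X<4.91) ≈ 0.561.
Too low — raise k to concentrate. Iterating converges to k ≈ 7.97.
Then θ = 2.61/(7.97−1) ≈ 0.375.

k ≈ 7.97, θ ≈ 0.375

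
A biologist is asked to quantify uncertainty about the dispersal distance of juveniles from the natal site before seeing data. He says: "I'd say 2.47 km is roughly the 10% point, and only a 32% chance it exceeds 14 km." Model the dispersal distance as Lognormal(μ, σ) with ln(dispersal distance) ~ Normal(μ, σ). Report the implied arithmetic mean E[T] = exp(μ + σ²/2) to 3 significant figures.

If T ~ Lognormal(μ,σ) then ln T ~ Normal(μ,σ), so the p-quantile of ln T is μ + z_p·σ.
ln(2.47) = 0.9042 and ln(14) = 2.639; z_{0.1} = -1.282, z_{0.68} = 0.4677.
σ = (2.639 − 0.9042)/(0.4677 − (-1.282)) = 0.992.
μ = 0.9042 − (-1.282)·0.992 = 2.175.
E[T] = exp(μ + σ²/2) = exp(2.175 + 0.4918) = 14.4 km.

E[T] ≈ 14.4 km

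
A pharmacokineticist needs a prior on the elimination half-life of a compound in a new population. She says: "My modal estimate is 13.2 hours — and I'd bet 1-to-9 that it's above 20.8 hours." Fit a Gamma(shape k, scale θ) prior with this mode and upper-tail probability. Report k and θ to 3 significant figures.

Gamma(k,θ) with k>1 has mode (k−1)θ, so θ = 13.2/(k−1).
Need P(X < 20.8) = 0.9 with θ tied to k this way. Start at k = 2, θ = 13.2: P(X<20.8) ≈ 0.467.
Too low — raise k to concentrate. Iterating converges to k ≈ 10.1.
Then θ = 13.2/(10.1−1) ≈ 1.46.

k ≈ 10.1, θ ≈ 1.46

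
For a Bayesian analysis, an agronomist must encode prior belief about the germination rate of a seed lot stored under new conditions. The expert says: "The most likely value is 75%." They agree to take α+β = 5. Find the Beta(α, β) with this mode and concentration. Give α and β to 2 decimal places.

For α,β > 1 the Beta mode is (α−1)/(α+β−2). With α+β = 5, the mode is (α−1)/3.
Set (α−1)/3 = 0.75 → α = 1 + 0.75·3 = 3.25.
β = 5 − α = 1.75.

α = 3.25, β = 1.75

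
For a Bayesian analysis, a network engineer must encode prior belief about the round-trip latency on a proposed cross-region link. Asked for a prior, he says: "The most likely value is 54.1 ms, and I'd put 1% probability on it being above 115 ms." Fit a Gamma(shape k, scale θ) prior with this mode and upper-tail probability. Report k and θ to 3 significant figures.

Gamma(k,θ) with k>1 has mode (k−1)θ, so θ = 54.1/(k−1).
Need P(X < 115) = 0.99 with θ tied to k this way. Start at k = 2, θ = 54.1: P(X<115) ≈ 0.627.
Too low — raise k to concentrate. Iterating converges to k ≈ 9.54.
Then θ = 54.1/(9.54−1) ≈ 6.34.

k ≈ 9.54, θ ≈ 6.34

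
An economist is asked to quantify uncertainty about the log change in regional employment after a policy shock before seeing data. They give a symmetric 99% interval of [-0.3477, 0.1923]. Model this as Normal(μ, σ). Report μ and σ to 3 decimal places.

μ = -0.078, σ = 0.105

A symmetric 99% interval runs μ ± z·σ with z = 2.576.
Half-width = 0.27, so σ = 0.27/2.576 = 0.105.
μ is the interval midpoint, -0.078.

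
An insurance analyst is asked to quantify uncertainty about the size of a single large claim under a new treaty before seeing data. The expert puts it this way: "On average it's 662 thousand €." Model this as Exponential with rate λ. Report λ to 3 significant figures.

λ ≈ 0.00151

Exponential mean = 1/λ, so λ = 1/662.0 = 0.00151.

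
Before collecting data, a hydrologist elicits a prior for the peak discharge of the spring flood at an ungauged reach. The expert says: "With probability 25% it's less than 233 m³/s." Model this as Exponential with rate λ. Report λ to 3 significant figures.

P(T < 233.0) = 1 − e^(−λ·233.0) = 0.25, so λ = −ln(1−0.25)/233.0 = −ln(0.75)/233.0 = 0.00123.

λ ≈ 0.00123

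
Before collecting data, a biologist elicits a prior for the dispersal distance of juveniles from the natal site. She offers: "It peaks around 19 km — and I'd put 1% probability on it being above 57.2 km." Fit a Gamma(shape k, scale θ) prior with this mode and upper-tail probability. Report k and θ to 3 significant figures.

k ≈ 4.7, θ ≈ 5.13

Gamma(k,θ) with k>1 has mode (k−1)θ, so θ = 19/(k−1).
Need P(X < 57.2) = 0.99 with θ tied to k this way. Start at k = 2, θ = 19: P(X<57.2) ≈ 0.802.
Too low — raise k to concentrate. Iterating converges to k ≈ 4.7.
Then θ = 19/(4.7−1) ≈ 5.13.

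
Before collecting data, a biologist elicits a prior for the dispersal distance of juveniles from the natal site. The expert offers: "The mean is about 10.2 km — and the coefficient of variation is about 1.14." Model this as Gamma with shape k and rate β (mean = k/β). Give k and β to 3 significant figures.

For Gamma(k, rate β): mean = k/β, variance = k/β², so CV = 1/√k.
CV = 1.14, hence k = 1/CV² = 0.769.
Then β = k/mean = 0.769/10.2 = 0.0754.

k ≈ 0.769, β ≈ 0.0754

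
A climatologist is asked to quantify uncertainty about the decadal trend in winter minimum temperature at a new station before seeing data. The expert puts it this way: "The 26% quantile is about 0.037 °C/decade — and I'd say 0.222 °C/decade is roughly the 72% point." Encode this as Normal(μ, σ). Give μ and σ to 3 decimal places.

For Normal(μ,σ), the p-quantile is μ + z_p·σ. Here z_{0.26} = -0.6433, z_{0.72} = 0.5828.
So 0.037 = μ − 0.6433σ and 0.222 = μ + 0.5828σ.
Subtracting: σ = (0.222 − 0.037)/(0.5828 − (-0.6433)) = 0.151.
Then μ = 0.037 − (-0.6433)·0.151 = 0.134.

μ = 0.134, σ = 0.151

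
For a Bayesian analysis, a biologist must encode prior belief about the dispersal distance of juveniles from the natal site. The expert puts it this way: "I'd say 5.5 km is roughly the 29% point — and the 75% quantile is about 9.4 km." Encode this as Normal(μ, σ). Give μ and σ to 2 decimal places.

The p-quantile of Normal(μ,σ) is μ + z_p·σ, with z_{0.29} = -0.5534 and z_{0.75} = 0.6745.
Eliminate σ: μ = (z₂·x₁ − z₁·x₂)/(z₂ − z₁) = (0.6745·5.5 − (-0.5534)·9.4)/1.228 = 7.26.
Then σ = (x₂ − x₁)/(z₂ − z₁) = (9.4 − 5.5)/1.228 = 3.18.

μ = 7.26, σ = 3.18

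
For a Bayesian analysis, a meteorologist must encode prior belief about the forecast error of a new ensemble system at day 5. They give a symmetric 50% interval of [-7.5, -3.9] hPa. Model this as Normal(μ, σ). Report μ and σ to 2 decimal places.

μ = -5.70, σ = 2.67

A symmetric 50% interval runs μ ± z·σ with z = 0.6745.
Half-width = 1.8, so σ = 1.8/0.6745 = 2.67.
μ is the interval midpoint, -5.70.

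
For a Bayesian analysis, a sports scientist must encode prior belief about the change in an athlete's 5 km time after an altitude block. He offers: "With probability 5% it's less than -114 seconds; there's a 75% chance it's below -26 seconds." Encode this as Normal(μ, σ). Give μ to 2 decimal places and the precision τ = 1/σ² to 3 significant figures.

μ = -51.59, τ = 0.000695

The p-quantile of Normal(μ,σ) is μ + z_p·σ, with z_{0.05} = -1.645 and z_{0.75} = 0.6745.
Eliminate σ: μ = (z₂·x₁ − z₁·x₂)/(z₂ − z₁) = (0.6745·-114 − (-1.645)·-26)/2.319 = -51.59.
Then σ = (x₂ − x₁)/(z₂ − z₁) = (-26 − -114)/2.319 = 37.94.
Precision τ = 1/σ² = 1/37.94² = 0.000695.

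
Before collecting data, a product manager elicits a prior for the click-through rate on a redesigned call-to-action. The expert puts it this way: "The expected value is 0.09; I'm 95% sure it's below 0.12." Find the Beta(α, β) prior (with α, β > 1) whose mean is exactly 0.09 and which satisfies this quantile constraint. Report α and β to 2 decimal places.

α ≈ 24.65, β ≈ 249.25

With mean 0.09 fixed, write α = 0.09s, β = 0.91s where s = α+β.
Need P(θ < 0.12) = 0.95 under Beta(0.09s, 0.91s). Normal approximation: (q−m)/√(m(1−m)/s) ≈ z_{0.95} = 1.64, so s ≈ 0.09·0.91·(1.64)²/(0.12−0.09)² = 246.2.
At s = 246.2: P(θ<0.12) ≈ 0.941. Adjusting to match 0.95 gives s ≈ 273.90.
So α = 0.09·273.90 ≈ 24.65, β = 0.91·273.90 ≈ 249.25.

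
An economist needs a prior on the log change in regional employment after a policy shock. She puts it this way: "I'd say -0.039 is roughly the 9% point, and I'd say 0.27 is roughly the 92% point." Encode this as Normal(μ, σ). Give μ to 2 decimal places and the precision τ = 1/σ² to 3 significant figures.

For Normal(μ,σ), the p-quantile is μ + z_p·σ. Here z_{0.09} = -1.341, z_{0.92} = 1.405.
So -0.039 = μ − 1.341σ and 0.27 = μ + 1.405σ.
Subtracting: σ = (0.27 − -0.039)/(1.405 − (-1.341)) = 0.11.
Then μ = -0.039 − (-1.341)·0.11 = 0.11.
Precision τ = 1/σ² = 1/0.1125² = 79.

μ = 0.11, τ = 79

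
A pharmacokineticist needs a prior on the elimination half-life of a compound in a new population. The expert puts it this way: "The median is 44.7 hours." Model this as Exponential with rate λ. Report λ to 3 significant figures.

Exponential median = ln 2 / λ, so λ = ln 2 / 44.7 = 0.0155.

λ ≈ 0.0155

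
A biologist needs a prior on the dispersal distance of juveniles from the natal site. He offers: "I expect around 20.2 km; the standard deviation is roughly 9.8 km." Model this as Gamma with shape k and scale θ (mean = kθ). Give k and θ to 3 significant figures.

For Gamma(k, scale θ): mean = kθ, variance = kθ², so CV = 1/√k.
CV = SD/mean = 9.8/20.2 = 0.4851, hence k = 1/CV² = 4.25.
Then θ = mean/k = 20.2/4.25 = 4.75.

k ≈ 4.25, θ ≈ 4.75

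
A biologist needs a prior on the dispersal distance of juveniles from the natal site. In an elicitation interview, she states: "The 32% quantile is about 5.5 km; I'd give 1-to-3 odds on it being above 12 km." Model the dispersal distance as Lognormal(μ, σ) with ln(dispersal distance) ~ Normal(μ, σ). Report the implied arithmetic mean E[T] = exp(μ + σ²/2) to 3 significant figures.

If T ~ Lognormal(μ,σ) then ln T ~ Normal(μ,σ), so the p-quantile of ln T is μ + z_p·σ.
ln(5.5) = 1.705 and ln(12) = 2.485; z_{0.32} = -0.4677, z_{0.75} = 0.6745.
σ = (2.485 − 1.705)/(0.6745 − (-0.4677)) = 0.683.
μ = 1.705 − (-0.4677)·0.683 = 2.024.
E[T] = exp(μ + σ²/2) = exp(2.024 + 0.2333) = 9.56 km.

E[T] ≈ 9.56 km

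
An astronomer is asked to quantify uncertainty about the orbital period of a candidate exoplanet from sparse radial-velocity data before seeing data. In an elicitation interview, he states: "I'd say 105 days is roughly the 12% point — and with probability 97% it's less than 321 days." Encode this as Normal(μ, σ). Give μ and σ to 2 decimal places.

The p-quantile of Normal(μ,σ) is μ + z_p·σ, with z_{0.12} = -1.175 and z_{0.97} = 1.881.
Eliminate σ: μ = (z₂·x₁ − z₁·x₂)/(z₂ − z₁) = (1.881·105 − (-1.175)·321)/3.056 = 188.05.
Then σ = (x₂ − x₁)/(z₂ − z₁) = (321 − 105)/3.056 = 70.69.

μ = 188.05, σ = 70.69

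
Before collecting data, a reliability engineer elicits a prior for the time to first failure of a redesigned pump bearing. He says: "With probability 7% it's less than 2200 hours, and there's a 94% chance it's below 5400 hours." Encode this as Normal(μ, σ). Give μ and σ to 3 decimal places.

μ = 3758.301, σ = 1055.909

The p-quantile of Normal(μ,σ) is μ + z_p·σ, with z_{0.07} = -1.476 and z_{0.94} = 1.555.
Eliminate σ: μ = (z₂·x₁ − z₁·x₂)/(z₂ − z₁) = (1.555·2200 − (-1.476)·5400)/3.031 = 3758.301.
Then σ = (x₂ − x₁)/(z₂ − z₁) = (5400 − 2200)/3.031 = 1055.909.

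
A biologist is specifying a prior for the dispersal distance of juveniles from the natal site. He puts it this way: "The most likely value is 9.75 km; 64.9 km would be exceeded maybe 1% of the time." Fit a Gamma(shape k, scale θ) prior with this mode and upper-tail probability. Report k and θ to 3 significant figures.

Gamma(k,θ) with k>1 has mode (k−1)θ, so θ = 9.75/(k−1).
Need P(X < 64.9) = 0.99 with θ tied to k this way. Start at k = 2, θ = 9.75: P(X<64.9) ≈ 0.990.
Too high — lower k to spread out. Iterating converges to k ≈ 2.
Then θ = 9.75/(2−1) ≈ 9.79.

k ≈ 2, θ ≈ 9.79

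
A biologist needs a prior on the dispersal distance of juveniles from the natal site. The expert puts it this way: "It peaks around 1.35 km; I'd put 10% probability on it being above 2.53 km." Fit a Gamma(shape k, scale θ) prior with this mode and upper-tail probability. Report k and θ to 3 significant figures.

k ≈ 5.84, θ ≈ 0.279

Gamma(k,θ) with k>1 has mode (k−1)θ, so θ = 1.35/(k−1).
Need P(X < 2.53) = 0.9 with θ tied to k this way. Start at k = 2, θ = 1.35: P(X<2.53) ≈ 0.559.
Too low — raise k to concentrate. Iterating converges to k ≈ 5.84.
Then θ = 1.35/(5.84−1) ≈ 0.279.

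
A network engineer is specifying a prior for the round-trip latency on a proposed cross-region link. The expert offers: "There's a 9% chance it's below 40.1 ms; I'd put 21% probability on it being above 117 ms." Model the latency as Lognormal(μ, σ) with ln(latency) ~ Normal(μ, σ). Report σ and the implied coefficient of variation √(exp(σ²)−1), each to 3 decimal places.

If T ~ Lognormal(μ,σ) then ln T ~ Normal(μ,σ), so the p-quantile of ln T is μ + z_p·σ.
ln(40.1) = 3.691 and ln(117) = 4.762; z_{0.09} = -1.341, z_{0.79} = 0.8064.
σ = (4.762 − 3.691)/(0.8064 − (-1.341)) = 0.499.
μ = 3.691 − (-1.341)·0.499 = 4.360.
CV = √(exp(σ²)−1) = √(exp(0.2487)−1) = 0.531.

σ ≈ 0.499, CV ≈ 0.531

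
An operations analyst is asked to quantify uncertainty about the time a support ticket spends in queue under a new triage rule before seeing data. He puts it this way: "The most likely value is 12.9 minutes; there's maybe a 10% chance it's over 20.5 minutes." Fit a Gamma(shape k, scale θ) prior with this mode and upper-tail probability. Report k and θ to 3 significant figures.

k ≈ 9.75, θ ≈ 1.47

Gamma(k,θ) with k>1 has mode (k−1)θ, so θ = 12.9/(k−1).
Need P(X < 20.5) = 0.9 with θ tied to k this way. Start at k = 2, θ = 12.9: P(X<20.5) ≈ 0.472.
Too low — raise k to concentrate. Iterating converges to k ≈ 9.75.
Then θ = 12.9/(9.75−1) ≈ 1.47.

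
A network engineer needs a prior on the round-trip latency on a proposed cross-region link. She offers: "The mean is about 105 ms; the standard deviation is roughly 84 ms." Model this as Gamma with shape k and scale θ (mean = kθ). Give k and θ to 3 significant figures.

k ≈ 1.56, θ ≈ 67.2

For Gamma(k, scale θ): mean = kθ, variance = kθ², so CV = 1/√k.
CV = SD/mean = 84/105 = 0.8, hence k = 1/CV² = 1.56.
Then θ = mean/k = 105/1.56 = 67.2.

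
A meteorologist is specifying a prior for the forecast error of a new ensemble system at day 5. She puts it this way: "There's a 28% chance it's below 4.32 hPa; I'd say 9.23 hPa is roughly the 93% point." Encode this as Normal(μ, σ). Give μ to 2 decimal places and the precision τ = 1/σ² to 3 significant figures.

μ = 5.71, τ = 0.176

For Normal(μ,σ), the p-quantile is μ + z_p·σ. Here z_{0.28} = -0.5828, z_{0.93} = 1.476.
So 4.32 = μ − 0.5828σ and 9.23 = μ + 1.476σ.
Subtracting: σ = (9.23 − 4.32)/(1.476 − (-0.5828)) = 2.39.
Then μ = 4.32 − (-0.5828)·2.39 = 5.71.
Precision τ = 1/σ² = 1/2.385² = 0.176.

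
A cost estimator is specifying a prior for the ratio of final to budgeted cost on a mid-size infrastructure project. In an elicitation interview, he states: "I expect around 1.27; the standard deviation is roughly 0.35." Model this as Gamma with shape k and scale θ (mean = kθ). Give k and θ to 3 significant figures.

k ≈ 13.2, θ ≈ 0.0965

For Gamma(k, scale θ): mean = kθ, variance = kθ², so CV = 1/√k.
CV = SD/mean = 0.35/1.27 = 0.2756, hence k = 1/CV² = 13.2.
Then θ = mean/k = 1.27/13.2 = 0.0965.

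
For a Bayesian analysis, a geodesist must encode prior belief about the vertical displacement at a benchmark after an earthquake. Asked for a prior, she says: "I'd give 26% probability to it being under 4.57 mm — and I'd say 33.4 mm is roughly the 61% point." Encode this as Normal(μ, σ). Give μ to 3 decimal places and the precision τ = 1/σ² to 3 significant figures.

The p-quantile of Normal(μ,σ) is μ + z_p·σ, with z_{0.26} = -0.6433 and z_{0.61} = 0.2793.
Eliminate σ: μ = (z₂·x₁ − z₁·x₂)/(z₂ − z₁) = (0.2793·4.57 − (-0.6433)·33.4)/0.9227 = 24.672.
Then σ = (x₂ − x₁)/(z₂ − z₁) = (33.4 − 4.57)/0.9227 = 31.246.
Precision τ = 1/σ² = 1/31.25² = 0.00102.

μ = 24.672, τ = 0.00102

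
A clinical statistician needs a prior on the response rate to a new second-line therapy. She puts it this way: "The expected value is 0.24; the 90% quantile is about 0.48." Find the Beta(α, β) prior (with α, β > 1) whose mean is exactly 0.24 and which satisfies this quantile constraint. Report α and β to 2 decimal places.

With mean 0.24 fixed, write α = 0.24s, β = 0.76s where s = α+β.
Need P(θ < 0.48) = 0.9 under Beta(0.24s, 0.76s). Normal approximation: (q−m)/√(m(1−m)/s) ≈ z_{0.9} = 1.28, so s ≈ 0.24·0.76·(1.28)²/(0.48−0.24)² = 5.2.
At s = 5.2: P(θ<0.48) ≈ 0.894. Adjusting to match 0.9 gives s ≈ 5.56.
So α = 0.24·5.56 ≈ 1.33, β = 0.76·5.56 ≈ 4.22.

α ≈ 1.33, β ≈ 4.22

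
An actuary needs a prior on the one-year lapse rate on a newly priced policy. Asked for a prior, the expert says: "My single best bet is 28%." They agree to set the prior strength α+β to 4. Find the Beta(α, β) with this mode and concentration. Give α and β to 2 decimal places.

For α,β > 1 the Beta mode is (α−1)/(α+β−2). With α+β = 4, the mode is (α−1)/2.
Set (α−1)/2 = 0.28 → α = 1 + 0.28·2 = 1.56.
β = 4 − α = 2.44.

α = 1.56, β = 2.44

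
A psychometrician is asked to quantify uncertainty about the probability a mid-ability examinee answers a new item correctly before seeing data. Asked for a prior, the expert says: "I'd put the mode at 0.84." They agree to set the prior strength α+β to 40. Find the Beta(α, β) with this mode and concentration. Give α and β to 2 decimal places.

For α,β > 1 the Beta mode is (α−1)/(α+β−2). With α+β = 40, the mode is (α−1)/38.
Set (α−1)/38 = 0.84 → α = 1 + 0.84·38 = 32.92.
β = 40 − α = 7.08.

α = 32.92, β = 7.08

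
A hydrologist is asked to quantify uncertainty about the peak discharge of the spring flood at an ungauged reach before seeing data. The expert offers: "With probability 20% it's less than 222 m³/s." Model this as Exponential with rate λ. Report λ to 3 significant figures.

λ ≈ 0.00101

P(T < 222.0) = 1 − e^(−λ·222.0) = 0.2, so λ = −ln(1−0.2)/222.0 = −ln(0.8)/222.0 = 0.00101.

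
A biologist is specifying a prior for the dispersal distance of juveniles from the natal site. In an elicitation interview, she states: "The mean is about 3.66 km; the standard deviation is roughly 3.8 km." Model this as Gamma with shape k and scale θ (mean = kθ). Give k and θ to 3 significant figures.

k ≈ 0.928, θ ≈ 3.95

For Gamma(k, scale θ): mean = kθ, variance = kθ², so CV = 1/√k.
CV = SD/mean = 3.8/3.66 = 1.038, hence k = 1/CV² = 0.928.
Then θ = mean/k = 3.66/0.928 = 3.95.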